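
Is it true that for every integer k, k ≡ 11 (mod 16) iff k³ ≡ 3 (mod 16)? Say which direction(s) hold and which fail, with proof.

Both directions hold; the statement is true.

(⟹) Suppose k ≡ 11 (mod 16). Write k = 16j + 11. Then (16j + 11)³ = 4096j³ + 8448j² + 5808j + 1331 = 16(256j³ + 528j² + 363j + 83) + 3, so k³ ≡ 3 (mod 16).

(⟸) Conversely, suppose k³ ≡ 3 (mod 16). The only residue r in {0, …, 15} with r³ ≡ 3 (mod 16) is r = 11, so k ≡ 11 (mod 16).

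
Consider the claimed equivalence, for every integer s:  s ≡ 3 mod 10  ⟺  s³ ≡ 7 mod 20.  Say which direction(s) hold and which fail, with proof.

(⇒) This fails: take s = 13. Then 13 ≡ 3 (mod 10), but 13³ = 2197 ≡ 17 (mod 20), not 7.

(⇐) Conversely, the residues r modulo 20 with r³ ≡ 7 (mod 20) are exactly {3}, and each is ≡ 3 (mod 10).

Only the reverse direction holds.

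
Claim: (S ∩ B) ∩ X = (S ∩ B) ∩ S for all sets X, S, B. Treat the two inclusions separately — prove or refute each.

The sets are not equal: only the forward inclusion holds.

(⟹) Let x ∈ (S ∩ B) ∩ X. Then x ∈ X ∩ S ∩ B, from which x ∈ (S ∩ B) ∩ S.

(⟸) This inclusion fails. Take X = ∅, S = {1}, B = {1}; then 1 ∈ (S ∩ B) ∩ S but 1 ∉ (S ∩ B) ∩ X.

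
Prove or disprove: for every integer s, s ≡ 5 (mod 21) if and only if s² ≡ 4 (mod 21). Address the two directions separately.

Only the forward implication holds.

(⇐) This fails: take s = 2. Then 2² = 4 ≡ 4 (mod 21), yet 2 ≡ 2 (mod 21), not 5.

(⇒) Suppose s ≡ 5 (mod 21). Write s = 21j + 5. Then (21j + 5)² = 441j² + 210j + 25 = 21(21j² + 10j + 1) + 4, so s² ≡ 4 (mod 21).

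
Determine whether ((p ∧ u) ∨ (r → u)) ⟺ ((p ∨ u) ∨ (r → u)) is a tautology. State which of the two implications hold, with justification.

(⟹) Assume the antecedent. If u is true, (p ∨ u) ∨ (r → u) reduces to true regardless of the other variables. If u is false, the antecedent forces (u = F, r = F, p = F) or (u = F, r = F, p = T), and (p ∨ u) ∨ (r → u) holds there. Either way (p ∨ u) ∨ (r → u) holds.

(⟸) This fails. Under u = F, r = T, p = T, the left side is false but the right side is true.

Only the forward implication holds.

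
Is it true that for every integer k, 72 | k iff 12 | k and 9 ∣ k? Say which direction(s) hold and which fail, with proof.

(→) If 72 ∣ k, write k = 72q. Since 72 = 6·12, k = 12·(6q), so 12 ∣ k; and since 72 = 8·9, k = 9·(8q), so 9 ∣ k.

(←) This fails: take k = 36. Both 12 ∣ 36 and 9 ∣ 36, yet 36 is not a multiple of 72 (since 36 = 0·72 + 36), so 72 ∤ 36.

(⇒) holds; (⇐) fails.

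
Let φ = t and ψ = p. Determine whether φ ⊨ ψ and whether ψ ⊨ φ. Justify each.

(⇒) fails and (⇐) fails.

Forward direction. This fails. Under t = T, p = F, the left side is true but the right side is false.

Converse. This fails. Under t = F, p = T, the left side is false but the right side is true.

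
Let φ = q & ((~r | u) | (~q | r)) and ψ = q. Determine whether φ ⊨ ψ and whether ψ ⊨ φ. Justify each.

(⟸) Assume the antecedent. If u is true, the antecedent forces (u = T, q = T, r = F) or (u = T, q = T, r = T), and q & ((~r | u) | (~q | r)) holds there. If u is false, the antecedent forces (u = F, q = T, r = F) or (u = F, q = T, r = T), and q & ((~r | u) | (~q | r)) holds there. Either way q & ((~r | u) | (~q | r)) holds.

(⟹) Assume the antecedent. If u is true, the antecedent forces (u = T, q = T, r = F) or (u = T, q = T, r = T), and q holds there. If u is false, the antecedent forces (u = F, q = T, r = F) or (u = F, q = T, r = T), and q holds there. Either way q holds.

Both directions hold.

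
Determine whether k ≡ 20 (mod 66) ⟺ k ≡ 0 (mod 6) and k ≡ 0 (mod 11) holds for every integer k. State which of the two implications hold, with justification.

(⇒) fails and (⇐) fails.

(⟹) This fails: k = 20 gives 20 ≡ 20 (mod 66) but 20 ≡ 2 (mod 6), so the conjunction on the right does not hold.

(⟸) This fails: k = 0 satisfies both congruences on the right (0 ≡ 0 mod 6 and 0 ≡ 0 mod 11) yet 0 ≡ 0 (mod 66), not 20.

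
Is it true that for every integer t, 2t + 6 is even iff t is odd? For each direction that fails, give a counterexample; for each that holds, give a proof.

(⇒) fails; (⇐) holds.

[⇐] Suppose t is odd. Since 2 is even, 2t is even for every t, so 2t + 6 has the same parity as 6, which is even. Hence 2t + 6 is even.

[⇒] This fails: take t = 4. Then 2t + 6 = 14, which is even, yet t = 4 is even, not odd.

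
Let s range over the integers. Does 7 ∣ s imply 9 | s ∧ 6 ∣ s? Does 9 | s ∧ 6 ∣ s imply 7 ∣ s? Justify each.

Neither direction holds.

(→) This fails: take s = 7. Certainly 7 ∣ 7, but 9 ∤ 7.

(←) This fails: take s = 18. Both 9 ∣ 18 and 6 ∣ 18, yet 18 is not a multiple of 7 (since 18 = 2·7 + 4), so 7 ∤ 18.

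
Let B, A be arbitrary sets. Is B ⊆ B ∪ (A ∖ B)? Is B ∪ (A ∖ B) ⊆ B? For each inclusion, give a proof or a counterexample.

(⊆) Let x ∈ B. Then either x ∈ B and x ∉ A; or x ∈ B ∩ A. In each case x ∈ B ∪ (A ∖ B), so B ⊆ B ∪ (A ∖ B).

(⊇) This inclusion fails. Take B = ∅, A = {1}; then 1 ∈ B ∪ (A ∖ B) but 1 ∉ B.

The sets are not equal: only the forward inclusion holds.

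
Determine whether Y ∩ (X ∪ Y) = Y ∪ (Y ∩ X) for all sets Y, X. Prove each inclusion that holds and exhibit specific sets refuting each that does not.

(⊆) Let x ∈ Y ∩ (X ∪ Y). Then either x ∈ Y and x ∉ X; or x ∈ Y ∩ X. In each case x ∈ Y ∪ (Y ∩ X), so Y ∩ (X ∪ Y) ⊆ Y ∪ (Y ∩ X).

(⊇) Let x ∈ Y ∪ (Y ∩ X). Then either x ∈ Y and x ∉ X; or x ∈ Y ∩ X. In each case x ∈ Y ∩ (X ∪ Y), so Y ∪ (Y ∩ X) ⊆ Y ∩ (X ∪ Y).

Both inclusions hold.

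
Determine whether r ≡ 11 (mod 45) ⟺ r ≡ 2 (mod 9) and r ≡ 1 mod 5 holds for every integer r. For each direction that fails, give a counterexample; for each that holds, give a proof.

Both implications hold.

(⟹) Suppose r ≡ 11 (mod 45); write r = 45j + 11. Since 9 ∣ 45, reducing mod 9 gives r ≡ 11 ≡ 2 (mod 9); since 5 ∣ 45, reducing mod 5 gives r ≡ 11 ≡ 1 (mod 5).

(⟸) Conversely, if r ≡ 2 (mod 9) and r ≡ 1 (mod 5), then by the Chinese remainder theorem r ≡ 11 (mod 45). This is exactly r ≡ 11 (mod 45).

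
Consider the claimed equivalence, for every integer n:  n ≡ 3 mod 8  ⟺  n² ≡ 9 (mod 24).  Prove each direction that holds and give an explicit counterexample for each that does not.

(→) This fails: take n = 11. Then 11 ≡ 3 (mod 8), but 11² = 121 ≡ 1 (mod 24), not 9.

(←) This fails: take n = 9. Then 9² = 81 ≡ 9 (mod 24), yet 9 ≡ 1 (mod 8), not 3.

Neither implication holds.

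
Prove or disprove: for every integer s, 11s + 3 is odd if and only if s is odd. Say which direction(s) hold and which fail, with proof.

(⇒) fails and (⇐) fails.

(⇒) This fails: s = 4 gives 11s + 3 = 47, which is odd, but 4 is even, not odd.

(⇐) This also fails: s = 1 is odd, but 11s + 3 = 14 is even, not odd.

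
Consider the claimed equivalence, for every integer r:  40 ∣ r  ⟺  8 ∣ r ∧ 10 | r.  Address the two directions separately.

Both directions hold.

(→) If 40 ∣ r, write r = 40q. Since 40 = 5·8, r = 8·(5q), so 8 ∣ r; and since 40 = 4·10, r = 10·(4q), so 10 ∣ r.

(←) Suppose 8 ∣ r and 10 ∣ r. Any common multiple of 8 and 10 is a multiple of their lcm; here lcm(8, 10) = 8·10/gcd(8, 10) = 80/2 = 40, so 40 ∣ r.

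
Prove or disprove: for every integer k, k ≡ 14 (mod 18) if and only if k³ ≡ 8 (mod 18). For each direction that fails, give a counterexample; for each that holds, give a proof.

The forward direction holds; the converse fails.

(⟹) Suppose k ≡ 14 (mod 18). Write k = 18j + 14. Then (18j + 14)³ = 5832j³ + 13608j² + 10584j + 2744 = 18(324j³ + 756j² + 588j + 152) + 8, so k³ ≡ 8 (mod 18).

(⟸) This fails: take k = 2. Then 2³ = 8 ≡ 8 (mod 18), yet 2 ≡ 2 (mod 18), not 14.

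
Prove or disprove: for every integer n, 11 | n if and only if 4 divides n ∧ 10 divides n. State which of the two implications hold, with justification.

Forward direction. This fails: take n = 11. Certainly 11 ∣ 11, but 4 ∤ 11.

Converse. This fails: take n = 20. Both 4 ∣ 20 and 10 ∣ 20, yet 20 is not a multiple of 11 (since 20 = 1·11 + 9), so 11 ∤ 20.

Neither direction holds.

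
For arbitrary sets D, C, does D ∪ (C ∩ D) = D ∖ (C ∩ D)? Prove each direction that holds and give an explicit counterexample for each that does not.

(⟹) This inclusion fails. Take D = {1}, C = {1}; then 1 ∈ D ∪ (C ∩ D) but 1 ∉ D ∖ (C ∩ D).

(⟸) Let x ∈ D ∖ (C ∩ D). Then x ∈ D and x ∉ C, from which x ∈ D ∪ (C ∩ D).

(⊆) fails; (⊇) holds.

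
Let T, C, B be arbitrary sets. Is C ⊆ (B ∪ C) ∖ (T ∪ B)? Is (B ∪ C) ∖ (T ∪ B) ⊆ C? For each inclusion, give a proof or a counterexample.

The sets are not equal: only the reverse inclusion holds.

(⊆) This inclusion fails. Take T = {1}, C = {1}, B = ∅; then 1 ∈ C but 1 ∉ (B ∪ C) ∖ (T ∪ B).

(⊇) Let x ∈ (B ∪ C) ∖ (T ∪ B). Then x ∈ C and x ∉ T, B, from which x ∈ C.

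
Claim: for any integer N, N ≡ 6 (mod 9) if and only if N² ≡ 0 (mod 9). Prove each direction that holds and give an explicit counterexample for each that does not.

(⇒) Suppose N ≡ 6 (mod 9). Write N = 9j + 6. Then (9j + 6)² = 81j² + 108j + 36 = 9(9j² + 12j + 4) + 0, so N² ≡ 0 (mod 9).

(⇐) This fails: take N = 0. Then 0² = 0 ≡ 0 (mod 9), yet 0 ≡ 0 (mod 9), not 6.

Not equivalent: only (⇒) holds.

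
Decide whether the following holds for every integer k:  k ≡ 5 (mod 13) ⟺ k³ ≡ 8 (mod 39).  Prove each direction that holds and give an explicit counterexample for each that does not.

Forward direction. This fails: take k = 18. Then 18 ≡ 5 (mod 13), but 18³ = 5832 ≡ 21 (mod 39), not 8.

Converse. This fails: take k = 2. Then 2³ = 8 ≡ 8 (mod 39), yet 2 ≡ 2 (mod 13), not 5.

Neither direction holds.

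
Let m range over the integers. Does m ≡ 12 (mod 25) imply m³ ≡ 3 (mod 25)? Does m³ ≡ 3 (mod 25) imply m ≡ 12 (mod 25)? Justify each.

(⟸) Suppose m³ ≡ 3 (mod 25). The only residue r in {0, …, 24} with r³ ≡ 3 (mod 25) is r = 12, so m ≡ 12 (mod 25).

(⟹) Suppose m ≡ 12 (mod 25). Write m = 25j + 12. Then (25j + 12)³ = 15625j³ + 22500j² + 10800j + 1728 = 25(625j³ + 900j² + 432j + 69) + 3, so m³ ≡ 3 (mod 25).

Both implications hold.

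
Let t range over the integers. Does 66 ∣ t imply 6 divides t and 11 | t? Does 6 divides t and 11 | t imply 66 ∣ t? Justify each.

Both directions hold; the statement is true.

(⟹) If 66 ∣ t, write t = 66q. Since 66 = 11·6, t = 6·(11q), so 6 ∣ t; and since 66 = 6·11, t = 11·(6q), so 11 ∣ t.

(⟸) Suppose 6 ∣ t and 11 ∣ t. Any common multiple of 6 and 11 is a multiple of their lcm; here gcd(6, 11) = 1, so lcm(6, 11) = 6·11 = 66, so 66 ∣ t.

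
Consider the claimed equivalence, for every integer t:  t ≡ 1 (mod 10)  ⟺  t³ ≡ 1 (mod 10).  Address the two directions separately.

Both directions hold.

(⇒) Suppose t ≡ 1 (mod 10). Write t = 10j + 1. Then (10j + 1)³ = 1000j³ + 300j² + 30j + 1 = 10(100j³ + 30j² + 3j) + 1, so t³ ≡ 1 (mod 10).

(⇐) For the converse, argue contrapositively. If t ≢ 1 (mod 10), then t is congruent to one of 0, 2, 3, 4, 5, 6, 7, 8, 9 modulo 10, and these give t³ ≡ 0, 8, 7, 4, 5, 6, 3, 2, 9 respectively — never 1.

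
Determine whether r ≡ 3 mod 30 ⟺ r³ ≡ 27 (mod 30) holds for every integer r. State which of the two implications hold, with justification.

Forward direction. Suppose r ≡ 3 mod 30. Write r = 30j + 3. Then (30j + 3)³ = 27000j³ + 8100j² + 810j + 27 = 30(900j³ + 270j² + 27j) + 27, so r³ ≡ 27 (mod 30).

Converse. Suppose r³ ≡ 27 (mod 30). The only residue r in {0, …, 29} with r³ ≡ 27 (mod 30) is r = 3, so r ≡ 3 (mod 30).

Both directions hold; the statement is true.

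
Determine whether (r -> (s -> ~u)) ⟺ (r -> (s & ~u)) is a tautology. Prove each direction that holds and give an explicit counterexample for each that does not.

[⇒] This fails. Under r = T, s = F, u = F, the left side is true but the right side is false.

[⇐] Assume the antecedent. If r is true, the antecedent forces (r = T, s = T, u = F), and r -> (s -> ~u) holds there. If r is false, r -> (s -> ~u) reduces to true regardless of the other variables. Either way r -> (s -> ~u) holds.

The forward direction fails; the converse holds.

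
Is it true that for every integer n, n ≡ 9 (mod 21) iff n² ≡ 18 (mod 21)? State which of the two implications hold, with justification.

The forward direction holds; the converse fails.

Forward direction. Suppose n ≡ 9 (mod 21). Write n = 21j + 9. Then (21j + 9)² = 441j² + 378j + 81 = 21(21j² + 18j + 3) + 18, so n² ≡ 18 (mod 21).

Converse. This fails: take n = 12. Then 12² = 144 ≡ 18 (mod 21), yet 12 ≡ 12 (mod 21), not 9.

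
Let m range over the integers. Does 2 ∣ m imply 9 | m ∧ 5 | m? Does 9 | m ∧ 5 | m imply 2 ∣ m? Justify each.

Both directions fail.

(→) This fails: take m = 2. Certainly 2 ∣ 2, but 9 ∤ 2.

(←) This fails: take m = 45. Both 9 ∣ 45 and 5 ∣ 45, yet 45 is not a multiple of 2 (since 45 = 22·2 + 1), so 2 ∤ 45.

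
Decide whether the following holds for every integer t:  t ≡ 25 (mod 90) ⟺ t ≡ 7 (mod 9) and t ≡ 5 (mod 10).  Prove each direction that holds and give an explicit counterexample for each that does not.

Both directions hold; the statement is true.

(⟹) Suppose t ≡ 25 (mod 90); write t = 90j + 25. Since 9 ∣ 90, reducing mod 9 gives t ≡ 25 ≡ 7 (mod 9); since 10 ∣ 90, reducing mod 10 gives t ≡ 25 ≡ 5 (mod 10).

(⟸) Conversely, if t ≡ 7 (mod 9) and t ≡ 5 (mod 10), then by the Chinese remainder theorem t ≡ 25 (mod 90). This is exactly t ≡ 25 (mod 90).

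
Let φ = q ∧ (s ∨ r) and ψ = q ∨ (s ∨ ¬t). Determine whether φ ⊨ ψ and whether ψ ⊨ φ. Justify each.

Forward direction. Assume the antecedent. If s is true, q ∨ (s ∨ ¬t) reduces to true regardless of the other variables. If s is false, the antecedent forces (r = T, s = F, q = T, t = F) or (r = T, s = F, q = T, t = T), and q ∨ (s ∨ ¬t) holds there. Either way q ∨ (s ∨ ¬t) holds.

Converse. This fails. Under r = F, s = F, q = F, t = F, the left side is false but the right side is true.

Only the forward direction holds.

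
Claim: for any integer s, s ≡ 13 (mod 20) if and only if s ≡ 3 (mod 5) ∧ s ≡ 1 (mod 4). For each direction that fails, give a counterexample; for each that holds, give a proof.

(←) If s ≡ 3 (mod 5) and s ≡ 1 (mod 4), then by the Chinese remainder theorem s ≡ 13 (mod 20). This is exactly s ≡ 13 (mod 20).

(→) Suppose s ≡ 13 (mod 20); write s = 20j + 13. Since 5 ∣ 20, reducing mod 5 gives s ≡ 13 ≡ 3 (mod 5); since 4 ∣ 20, reducing mod 4 gives s ≡ 13 ≡ 1 (mod 4).

Both implications hold.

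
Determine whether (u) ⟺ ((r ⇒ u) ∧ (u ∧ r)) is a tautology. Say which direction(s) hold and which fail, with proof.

(→) This fails. Under r = F, u = T, the left side is true but the right side is false.

(←) Assume the antecedent. If r is true, the antecedent forces (r = T, u = T), and u holds there. If r is false, the antecedent cannot hold. Either way u holds.

Only the reverse direction holds.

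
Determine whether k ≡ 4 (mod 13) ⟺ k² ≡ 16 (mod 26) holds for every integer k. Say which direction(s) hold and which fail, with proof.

Neither direction holds.

[⇒] This fails: take k = 17. Then 17 ≡ 4 (mod 13), but 17² = 289 ≡ 3 (mod 26), not 16.

[⇐] This fails: take k = 22. Then 22² = 484 ≡ 16 (mod 26), yet 22 ≡ 9 (mod 13), not 4.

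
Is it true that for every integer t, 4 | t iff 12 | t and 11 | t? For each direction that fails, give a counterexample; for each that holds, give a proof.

(⇒) fails; (⇐) holds.

Forward direction. This fails: take t = 4. Certainly 4 ∣ 4, but 12 ∤ 4.

Converse. Suppose 12 ∣ t and 11 ∣ t. Any common multiple of 12 and 11 is a multiple of their lcm; here gcd(12, 11) = 1, so lcm(12, 11) = 12·11 = 132, so 132 ∣ t. Since 4 ∣ 132, it follows that 4 ∣ t.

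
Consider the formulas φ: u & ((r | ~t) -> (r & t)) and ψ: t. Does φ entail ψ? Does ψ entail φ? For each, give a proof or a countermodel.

Not equivalent: only (⇒) holds.

(⟹) Assume the antecedent. If r is true, the antecedent forces (r = T, t = T, u = T), and t holds there. If r is false, the antecedent forces (r = F, t = T, u = T), and t holds there. Either way t holds.

(⟸) This fails. Under r = F, t = T, u = F, the left side is false but the right side is true.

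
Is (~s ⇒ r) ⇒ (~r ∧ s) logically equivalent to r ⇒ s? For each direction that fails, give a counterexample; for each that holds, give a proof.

(⇒) holds; (⇐) fails.

(⇒) Assume the antecedent. If r is true, the antecedent cannot hold. If r is false, r ⇒ s reduces to true regardless of the other variables. Either way r ⇒ s holds.

(⇐) This fails. Under r = T, s = T, the left side is false but the right side is true.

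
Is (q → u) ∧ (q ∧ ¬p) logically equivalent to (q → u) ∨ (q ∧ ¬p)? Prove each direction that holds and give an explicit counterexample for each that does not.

Forward direction. Assume the antecedent. If u is true, (q → u) ∨ (q ∧ ¬p) reduces to true regardless of the other variables. If u is false, the antecedent cannot hold. Either way (q → u) ∨ (q ∧ ¬p) holds.

Converse. This fails. Under u = F, q = F, p = F, the left side is false but the right side is true.

(⇒) holds; (⇐) fails.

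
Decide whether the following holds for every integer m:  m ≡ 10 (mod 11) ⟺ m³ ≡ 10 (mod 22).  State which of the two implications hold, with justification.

The forward direction fails; the converse holds.

[⇐] The residues r modulo 22 with r³ ≡ 10 (mod 22) are exactly {10}, and each is ≡ 10 (mod 11).

[⇒] This fails: take m = 21. Then 21 ≡ 10 (mod 11), but 21³ = 9261 ≡ 21 (mod 22), not 10.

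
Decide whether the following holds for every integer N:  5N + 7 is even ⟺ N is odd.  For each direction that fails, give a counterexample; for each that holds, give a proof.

(⇒) Suppose 5N + 7 is even. Since 5 is odd, 5N and N have the same parity, so 5N + 7 ≡ N + 7 (mod 2). As 7 is odd, 5N + 7 is even exactly when N is odd. Thus N is odd.

(⇐) Conversely, suppose N is odd; write N = 2j + 1. Then 5N + 7 = 5·(2j + 1) + 7 = 2·5j + 12, which is even.

Both directions hold.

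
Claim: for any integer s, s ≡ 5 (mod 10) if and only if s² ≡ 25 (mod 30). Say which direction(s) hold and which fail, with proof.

(⇒) fails; (⇐) holds.

(⟹) This fails: take s = 15. Then 15 ≡ 5 (mod 10), but 15² = 225 ≡ 15 (mod 30), not 25.

(⟸) Conversely, the residues r modulo 30 with r² ≡ 25 (mod 30) are exactly {5, 25}, and each is ≡ 5 (mod 10).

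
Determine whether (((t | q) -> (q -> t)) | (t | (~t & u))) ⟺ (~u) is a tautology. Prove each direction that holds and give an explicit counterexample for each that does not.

[⇒] This fails. Under t = F, q = F, u = T, the left side is true but the right side is false.

[⇐] This fails. Under t = F, q = T, u = F, the left side is false but the right side is true.

Neither implication holds.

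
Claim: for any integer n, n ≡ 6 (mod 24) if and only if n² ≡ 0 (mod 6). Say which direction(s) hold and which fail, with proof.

The forward direction holds; the converse fails.

(←) This fails: take n = 0. Then 0² = 0 ≡ 0 (mod 6), yet 0 ≡ 0 (mod 24), not 6.

(→) Suppose n ≡ 6 (mod 24). Then n² ≡ 6² = 36 (mod 24), and since 6 ∣ 24, also n² ≡ 0 (mod 6).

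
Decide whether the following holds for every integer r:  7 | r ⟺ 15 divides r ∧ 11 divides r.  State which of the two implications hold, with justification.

Forward direction. This fails: take r = 7. Certainly 7 ∣ 7, but 15 ∤ 7.

Converse. This fails: take r = 165. Both 15 ∣ 165 and 11 ∣ 165, yet 165 is not a multiple of 7 (since 165 = 23·7 + 4), so 7 ∤ 165.

Both directions fail.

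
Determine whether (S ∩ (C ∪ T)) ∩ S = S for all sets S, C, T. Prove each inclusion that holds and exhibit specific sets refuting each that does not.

Only the forward inclusion holds.

(⊆) Let x ∈ (S ∩ (C ∪ T)) ∩ S. Then either x ∈ S ∩ C and x ∉ T; or x ∈ S ∩ T and x ∉ C; or x ∈ S ∩ C ∩ T. In each case x ∈ S, so (S ∩ (C ∪ T)) ∩ S ⊆ S.

(⊇) This inclusion fails. Take S = {1}, C = ∅, T = ∅; then 1 ∈ S but 1 ∉ (S ∩ (C ∪ T)) ∩ S.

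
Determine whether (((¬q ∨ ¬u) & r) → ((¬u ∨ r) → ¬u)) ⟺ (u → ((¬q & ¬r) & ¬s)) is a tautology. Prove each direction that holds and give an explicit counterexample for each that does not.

The forward direction fails; the converse holds.

[⇐] Assume the antecedent. If u is true, the antecedent forces (r = F, s = F, u = T, q = F), and the consequent holds there. If u is false, the consequent reduces to true regardless of the other variables. Either way the consequent holds.

[⇒] This fails. Under r = F, s = T, u = T, q = F, the left side is true but the right side is false.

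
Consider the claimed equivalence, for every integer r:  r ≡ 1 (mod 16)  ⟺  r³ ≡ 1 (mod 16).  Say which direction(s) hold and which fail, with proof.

The biconditional holds.

(←) Suppose r³ ≡ 1 (mod 16). The only residue r in {0, …, 15} with r³ ≡ 1 (mod 16) is r = 1, so r ≡ 1 (mod 16).

(→) Suppose r ≡ 1 (mod 16). Write r = 16j + 1. Then (16j + 1)³ = 4096j³ + 768j² + 48j + 1 = 16(256j³ + 48j² + 3j) + 1, so r³ ≡ 1 (mod 16).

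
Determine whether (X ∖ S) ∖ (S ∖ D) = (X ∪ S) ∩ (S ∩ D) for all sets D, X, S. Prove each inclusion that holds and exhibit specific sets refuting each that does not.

Both inclusions fail.

(⟹) This inclusion fails. Take D = ∅, X = {1}, S = ∅; then 1 ∈ (X ∖ S) ∖ (S ∖ D) but 1 ∉ (X ∪ S) ∩ (S ∩ D).

(⟸) This inclusion fails. Take D = {1}, X = ∅, S = {1}; then 1 ∈ (X ∪ S) ∩ (S ∩ D) but 1 ∉ (X ∖ S) ∖ (S ∖ D).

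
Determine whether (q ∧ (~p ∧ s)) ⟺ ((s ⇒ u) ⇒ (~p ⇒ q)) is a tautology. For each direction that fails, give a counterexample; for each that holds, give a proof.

The forward direction holds; the converse fails.

(→) Assume the antecedent. If q is true, (s ⇒ u) ⇒ (~p ⇒ q) reduces to true regardless of the other variables. If q is false, the antecedent cannot hold. Either way (s ⇒ u) ⇒ (~p ⇒ q) holds.

(←) This fails. Under q = T, s = F, u = F, p = F, the left side is false but the right side is true.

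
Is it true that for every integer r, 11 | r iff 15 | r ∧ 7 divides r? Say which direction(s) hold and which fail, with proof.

(⇒) fails and (⇐) fails.

(→) This fails: take r = 11. Certainly 11 ∣ 11, but 15 ∤ 11.

(←) This fails: take r = 105. Both 15 ∣ 105 and 7 ∣ 105, yet 105 is not a multiple of 11 (since 105 = 9·11 + 6), so 11 ∤ 105.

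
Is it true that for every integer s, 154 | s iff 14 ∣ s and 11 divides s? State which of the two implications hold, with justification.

Forward direction. If 154 ∣ s, write s = 154q. Since 154 = 11·14, s = 14·(11q), so 14 ∣ s; and since 154 = 14·11, s = 11·(14q), so 11 ∣ s.

Converse. Suppose 14 ∣ s and 11 ∣ s. Any common multiple of 14 and 11 is a multiple of their lcm; here gcd(14, 11) = 1, so lcm(14, 11) = 14·11 = 154, so 154 ∣ s.

Both implications hold.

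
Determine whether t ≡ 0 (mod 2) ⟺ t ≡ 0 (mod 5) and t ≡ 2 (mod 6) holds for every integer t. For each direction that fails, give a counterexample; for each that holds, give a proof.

Only the converse holds.

Forward direction. This fails: t = 0 gives 0 ≡ 0 (mod 2) but 0 ≡ 0 (mod 6), so the conjunction on the right does not hold.

Converse. If t ≡ 0 (mod 5) and t ≡ 2 (mod 6), then by the Chinese remainder theorem t ≡ 20 (mod 30). Since 20 ≡ 0 (mod 2) and 2 ∣ 30, we get t ≡ 0 (mod 2).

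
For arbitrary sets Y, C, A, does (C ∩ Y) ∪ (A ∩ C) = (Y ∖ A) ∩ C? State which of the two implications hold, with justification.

Only the reverse inclusion holds.

Forward inclusion. This inclusion fails. Take Y = ∅, C = {1}, A = {1}; then 1 ∈ (C ∩ Y) ∪ (A ∩ C) but 1 ∉ (Y ∖ A) ∩ C.

Reverse inclusion. Let x ∈ (Y ∖ A) ∩ C. Then x ∈ Y ∩ C and x ∉ A, from which x ∈ (C ∩ Y) ∪ (A ∩ C).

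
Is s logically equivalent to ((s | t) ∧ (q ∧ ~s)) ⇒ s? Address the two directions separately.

Converse. This fails. Under s = F, t = F, q = F, the left side is false but the right side is true.

Forward direction. Assume the antecedent. If s is true, ((s | t) ∧ (q ∧ ~s)) ⇒ s reduces to true regardless of the other variables. If s is false, the antecedent cannot hold. Either way ((s | t) ∧ (q ∧ ~s)) ⇒ s holds.

Not equivalent: only (⇒) holds.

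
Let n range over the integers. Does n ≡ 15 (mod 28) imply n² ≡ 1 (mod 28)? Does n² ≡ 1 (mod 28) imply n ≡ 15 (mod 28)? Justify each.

[⇐] This fails: take n = 1. Then 1² = 1 ≡ 1 (mod 28), yet 1 ≡ 1 (mod 28), not 15.

[⇒] Suppose n ≡ 15 (mod 28). Write n = 28j + 15. Then (28j + 15)² = 784j² + 840j + 225 = 28(28j² + 30j + 8) + 1, so n² ≡ 1 (mod 28).

Only the forward implication holds.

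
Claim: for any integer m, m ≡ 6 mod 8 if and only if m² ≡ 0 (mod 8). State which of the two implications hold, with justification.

(⟹) This fails: take m = 6. Then 6 ≡ 6 (mod 8), but 6² = 36 ≡ 4 (mod 8), not 0.

(⟸) This fails: take m = 0. Then 0² = 0 ≡ 0 (mod 8), yet 0 ≡ 0 (mod 8), not 6.

Both directions fail.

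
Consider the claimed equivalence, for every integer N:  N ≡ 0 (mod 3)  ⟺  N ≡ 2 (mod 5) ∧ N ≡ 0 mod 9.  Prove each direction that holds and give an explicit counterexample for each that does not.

Only the converse holds.

(→) This fails: N = 0 gives 0 ≡ 0 (mod 3) but 0 ≡ 0 (mod 5), so the conjunction on the right does not hold.

(←) Conversely, if N ≡ 2 (mod 5) and N ≡ 0 (mod 9), then by the Chinese remainder theorem N ≡ 27 (mod 45). Since 27 ≡ 0 (mod 3) and 3 ∣ 45, we get N ≡ 0 (mod 3).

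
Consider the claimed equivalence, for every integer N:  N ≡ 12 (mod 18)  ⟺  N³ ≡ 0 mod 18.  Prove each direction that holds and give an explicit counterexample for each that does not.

Forward direction. Suppose N ≡ 12 (mod 18). Write N = 18j + 12. Then (18j + 12)³ = 5832j³ + 11664j² + 7776j + 1728 = 18(324j³ + 648j² + 432j + 96) + 0, so N³ ≡ 0 (mod 18).

Converse. This fails: take N = 0. Then 0³ = 0 ≡ 0 (mod 18), yet 0 ≡ 0 (mod 18), not 12.

Only the forward implication holds.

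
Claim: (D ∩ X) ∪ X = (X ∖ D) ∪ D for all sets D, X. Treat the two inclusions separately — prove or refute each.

Only the forward inclusion holds.

(⊆) Let x ∈ (D ∩ X) ∪ X. Then either x ∈ X and x ∉ D; or x ∈ D ∩ X. In each case x ∈ (X ∖ D) ∪ D, so (D ∩ X) ∪ X ⊆ (X ∖ D) ∪ D.

(⊇) This inclusion fails. Take D = {1}, X = ∅; then 1 ∈ (X ∖ D) ∪ D but 1 ∉ (D ∩ X) ∪ X.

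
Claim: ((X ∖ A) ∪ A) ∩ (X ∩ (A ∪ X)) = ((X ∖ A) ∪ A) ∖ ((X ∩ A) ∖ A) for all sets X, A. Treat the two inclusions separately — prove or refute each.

The sets are not equal: only the forward inclusion holds.

(⟸) This inclusion fails. Take X = ∅, A = {1}; then 1 ∈ ((X ∖ A) ∪ A) ∖ ((X ∩ A) ∖ A) but 1 ∉ ((X ∖ A) ∪ A) ∩ (X ∩ (A ∪ X)).

(⟹) Let x ∈ ((X ∖ A) ∪ A) ∩ (X ∩ (A ∪ X)). Then either x ∈ X and x ∉ A; or x ∈ X ∩ A. In each case x ∈ ((X ∖ A) ∪ A) ∖ ((X ∩ A) ∖ A), so ((X ∖ A) ∪ A) ∩ (X ∩ (A ∪ X)) ⊆ ((X ∖ A) ∪ A) ∖ ((X ∩ A) ∖ A).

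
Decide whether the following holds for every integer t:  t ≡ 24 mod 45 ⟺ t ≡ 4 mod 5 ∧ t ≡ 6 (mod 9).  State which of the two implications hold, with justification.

Both directions hold; the statement is true.

[⇒] Suppose t ≡ 24 (mod 45); write t = 45j + 24. Since 5 ∣ 45, reducing mod 5 gives t ≡ 24 ≡ 4 (mod 5); since 9 ∣ 45, reducing mod 9 gives t ≡ 24 ≡ 6 (mod 9).

[⇐] Conversely, if t ≡ 4 (mod 5) and t ≡ 6 (mod 9), then by the Chinese remainder theorem t ≡ 24 (mod 45). This is exactly t ≡ 24 (mod 45).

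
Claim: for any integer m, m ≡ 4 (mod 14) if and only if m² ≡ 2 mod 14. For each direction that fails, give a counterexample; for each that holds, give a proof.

(→) Suppose m ≡ 4 (mod 14). Write m = 14j + 4. Then (14j + 4)² = 196j² + 112j + 16 = 14(14j² + 8j + 1) + 2, so m² ≡ 2 (mod 14).

(←) This fails: take m = 10. Then 10² = 100 ≡ 2 (mod 14), yet 10 ≡ 10 (mod 14), not 4.

Not equivalent: only (⇒) holds.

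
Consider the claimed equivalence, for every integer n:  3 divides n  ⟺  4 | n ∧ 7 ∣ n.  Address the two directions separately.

Both directions fail.

(⟹) This fails: take n = 3. Certainly 3 ∣ 3, but 4 ∤ 3.

(⟸) This fails: take n = 28. Both 4 ∣ 28 and 7 ∣ 28, yet 28 is not a multiple of 3 (since 28 = 9·3 + 1), so 3 ∤ 28.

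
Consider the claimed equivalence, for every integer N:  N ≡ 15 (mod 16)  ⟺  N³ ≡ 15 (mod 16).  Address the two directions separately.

Both directions hold.

(→) Suppose N ≡ 15 (mod 16). Write N = 16j + 15. Then (16j + 15)³ = 4096j³ + 11520j² + 10800j + 3375 = 16(256j³ + 720j² + 675j + 210) + 15, so N³ ≡ 15 (mod 16).

(←) Conversely, suppose N³ ≡ 15 (mod 16). The only residue r in {0, …, 15} with r³ ≡ 15 (mod 16) is r = 15, so N ≡ 15 (mod 16).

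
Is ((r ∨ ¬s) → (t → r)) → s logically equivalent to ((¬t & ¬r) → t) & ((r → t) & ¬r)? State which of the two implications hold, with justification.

(←) Assume the antecedent. If t is true, the antecedent forces (t = T, s = F, r = F) or (t = T, s = T, r = F), and ((r ∨ ¬s) → (t → r)) → s holds there. If t is false, the antecedent cannot hold. Either way ((r ∨ ¬s) → (t → r)) → s holds.

(→) This fails. Under t = F, s = T, r = F, the left side is true but the right side is false.

Not equivalent: only (⇐) holds.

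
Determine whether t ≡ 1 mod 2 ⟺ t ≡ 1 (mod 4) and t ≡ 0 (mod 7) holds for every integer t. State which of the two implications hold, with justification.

(⇒) This fails: t = 1 gives 1 ≡ 1 (mod 2) but 1 ≡ 1 (mod 7), so the conjunction on the right does not hold.

(⇐) Conversely, if t ≡ 1 (mod 4) and t ≡ 0 (mod 7), then by the Chinese remainder theorem t ≡ 21 (mod 28). Since 21 ≡ 1 (mod 2) and 2 ∣ 28, we get t ≡ 1 (mod 2).

The forward direction fails; the converse holds.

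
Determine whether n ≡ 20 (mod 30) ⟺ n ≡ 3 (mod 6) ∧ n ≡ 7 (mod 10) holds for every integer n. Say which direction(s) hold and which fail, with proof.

(⇒) This fails: n = 20 gives 20 ≡ 20 (mod 30) but 20 ≡ 2 (mod 6), so the conjunction on the right does not hold.

(⇐) This fails: n = 27 satisfies both congruences on the right (27 ≡ 3 mod 6 and 27 ≡ 7 mod 10) yet 27 ≡ 27 (mod 30), not 20.

(⇒) fails and (⇐) fails.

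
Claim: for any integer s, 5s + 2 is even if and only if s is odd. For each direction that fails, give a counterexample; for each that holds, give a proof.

(⟹) This fails: s = 0 gives 5s + 2 = 2, which is even, but 0 is even, not odd.

(⟸) This also fails: s = 5 is odd, but 5s + 2 = 27 is odd, not even.

Neither direction holds.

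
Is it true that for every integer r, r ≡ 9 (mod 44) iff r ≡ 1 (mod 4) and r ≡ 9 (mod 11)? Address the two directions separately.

(⇒) Suppose r ≡ 9 (mod 44); write r = 44j + 9. Since 4 ∣ 44, reducing mod 4 gives r ≡ 9 ≡ 1 (mod 4); since 11 ∣ 44, reducing mod 11 gives r ≡ 9 (mod 11).

(⇐) Conversely, if r ≡ 1 (mod 4) and r ≡ 9 (mod 11), then by the Chinese remainder theorem r ≡ 9 (mod 44). This is exactly r ≡ 9 (mod 44).

Equivalent; both directions hold.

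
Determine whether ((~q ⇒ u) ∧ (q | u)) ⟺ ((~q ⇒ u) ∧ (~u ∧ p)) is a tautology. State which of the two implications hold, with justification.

The forward direction fails; the converse holds.

Forward direction. This fails. Under u = T, q = F, p = F, the left side is true but the right side is false.

Converse. Assume the antecedent. If u is true, the antecedent cannot hold. If u is false, the antecedent forces (u = F, q = T, p = T), and (~q ⇒ u) ∧ (q | u) holds there. Either way (~q ⇒ u) ∧ (q | u) holds.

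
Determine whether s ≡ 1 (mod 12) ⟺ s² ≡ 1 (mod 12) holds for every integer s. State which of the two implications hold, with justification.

Only the forward implication holds.

[⇒] Suppose s ≡ 1 (mod 12). Write s = 12j + 1. Then (12j + 1)² = 144j² + 24j + 1 = 12(12j² + 2j) + 1, so s² ≡ 1 (mod 12).

[⇐] This fails: take s = 5. Then 5² = 25 ≡ 1 (mod 12), yet 5 ≡ 5 (mod 12), not 1.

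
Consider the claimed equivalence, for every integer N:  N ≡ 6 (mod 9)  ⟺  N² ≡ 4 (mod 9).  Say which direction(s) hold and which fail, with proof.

[⇒] This fails: take N = 6. Then 6 ≡ 6 (mod 9), but 6² = 36 ≡ 0 (mod 9), not 4.

[⇐] This fails: take N = 2. Then 2² = 4 ≡ 4 (mod 9), yet 2 ≡ 2 (mod 9), not 6.

Both directions fail.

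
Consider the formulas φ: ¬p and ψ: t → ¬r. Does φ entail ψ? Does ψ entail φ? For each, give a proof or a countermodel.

Neither implication holds.

Forward direction. This fails. Under t = T, r = T, p = F, the left side is true but the right side is false.

Converse. This fails. Under t = F, r = F, p = T, the left side is false but the right side is true.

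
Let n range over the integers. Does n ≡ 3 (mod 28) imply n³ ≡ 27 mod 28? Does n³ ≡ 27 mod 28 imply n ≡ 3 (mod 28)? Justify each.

Not equivalent: only (⇒) holds.

(⟹) Suppose n ≡ 3 (mod 28). Write n = 28j + 3. Then (28j + 3)³ = 21952j³ + 7056j² + 756j + 27 = 28(784j³ + 252j² + 27j) + 27, so n³ ≡ 27 (mod 28).

(⟸) This fails: take n = 19. Then 19³ = 6859 ≡ 27 (mod 28), yet 19 ≡ 19 (mod 28), not 3.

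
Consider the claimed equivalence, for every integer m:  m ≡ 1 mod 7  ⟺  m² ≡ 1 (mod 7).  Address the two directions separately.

(⟹) Suppose m ≡ 1 mod 7. Write m = 7j + 1. Then (7j + 1)² = 49j² + 14j + 1 = 7(7j² + 2j) + 1, so m² ≡ 1 (mod 7).

(⟸) This fails: take m = 6. Then 6² = 36 ≡ 1 (mod 7), yet 6 ≡ 6 (mod 7), not 1.

Only the forward implication holds.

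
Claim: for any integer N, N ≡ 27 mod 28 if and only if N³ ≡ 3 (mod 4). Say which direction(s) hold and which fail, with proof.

Only the forward direction holds.

(⟹) Suppose N ≡ 27 (mod 28). Then N³ ≡ 27³ = 19683 (mod 28), and since 4 ∣ 28, also N³ ≡ 3 (mod 4).

(⟸) This fails: take N = 3. Then 3³ = 27 ≡ 3 (mod 4), yet 3 ≡ 3 (mod 28), not 27.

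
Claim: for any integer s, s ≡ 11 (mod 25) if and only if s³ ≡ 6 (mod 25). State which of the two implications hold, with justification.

(⟸) Suppose s³ ≡ 6 (mod 25). The only residue r in {0, …, 24} with r³ ≡ 6 (mod 25) is r = 11, so s ≡ 11 (mod 25).

(⟹) Suppose s ≡ 11 (mod 25). Write s = 25j + 11. Then (25j + 11)³ = 15625j³ + 20625j² + 9075j + 1331 = 25(625j³ + 825j² + 363j + 53) + 6, so s³ ≡ 6 (mod 25).

Both implications hold.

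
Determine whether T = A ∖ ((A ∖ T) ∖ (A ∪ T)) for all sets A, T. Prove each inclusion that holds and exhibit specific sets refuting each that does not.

Both inclusions fail.

(⟹) This inclusion fails. Take A = ∅, T = {1}; then 1 ∈ T but 1 ∉ A ∖ ((A ∖ T) ∖ (A ∪ T)).

(⟸) This inclusion fails. Take A = {1}, T = ∅; then 1 ∈ A ∖ ((A ∖ T) ∖ (A ∪ T)) but 1 ∉ T.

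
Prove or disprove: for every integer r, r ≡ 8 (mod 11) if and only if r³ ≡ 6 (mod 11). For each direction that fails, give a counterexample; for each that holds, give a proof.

(⟸) For the converse, argue contrapositively. If r ≢ 8 (mod 11), then r is congruent to one of 0, 1, 2, 3, 4, 5, 6, 7, 9, 10 modulo 11, and these give r³ ≡ 0, 1, 8, 5, 9, 4, 7, 2, 3, 10 respectively — never 6.

(⟹) Suppose r ≡ 8 (mod 11). Write r = 11j + 8. Then (11j + 8)³ = 1331j³ + 2904j² + 2112j + 512 = 11(121j³ + 264j² + 192j + 46) + 6, so r³ ≡ 6 (mod 11).

Both implications hold.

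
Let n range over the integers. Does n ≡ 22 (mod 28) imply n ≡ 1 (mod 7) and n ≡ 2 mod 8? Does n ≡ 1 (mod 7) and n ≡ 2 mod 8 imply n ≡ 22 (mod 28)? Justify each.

Only the reverse direction holds.

(⇒) This fails: n = 22 gives 22 ≡ 22 (mod 28) but 22 ≡ 6 (mod 8), so the conjunction on the right does not hold.

(⇐) Conversely, if n ≡ 1 (mod 7) and n ≡ 2 (mod 8), then by the Chinese remainder theorem n ≡ 50 (mod 56). Since 50 ≡ 22 (mod 28) and 28 ∣ 56, we get n ≡ 22 (mod 28).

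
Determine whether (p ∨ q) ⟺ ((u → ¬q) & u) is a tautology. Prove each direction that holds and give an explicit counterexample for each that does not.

(⇒) This fails. Under p = T, u = F, q = F, the left side is true but the right side is false.

(⇐) This fails. Under p = F, u = T, q = F, the left side is false but the right side is true.

Neither implication holds.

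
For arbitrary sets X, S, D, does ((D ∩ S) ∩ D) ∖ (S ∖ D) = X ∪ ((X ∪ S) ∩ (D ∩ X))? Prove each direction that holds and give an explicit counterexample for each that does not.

(⊆) This inclusion fails. Take X = ∅, S = {1}, D = {1}; then 1 ∈ ((D ∩ S) ∩ D) ∖ (S ∖ D) but 1 ∉ X ∪ ((X ∪ S) ∩ (D ∩ X)).

(⊇) This inclusion fails. Take X = {1}, S = ∅, D = ∅; then 1 ∈ X ∪ ((X ∪ S) ∩ (D ∩ X)) but 1 ∉ ((D ∩ S) ∩ D) ∖ (S ∖ D).

(⊆) fails and (⊇) fails.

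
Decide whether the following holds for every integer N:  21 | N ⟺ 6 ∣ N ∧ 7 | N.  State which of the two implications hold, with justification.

(→) This fails: take N = 21. Certainly 21 ∣ 21, but 6 ∤ 21.

(←) Suppose 6 ∣ N and 7 ∣ N. Any common multiple of 6 and 7 is a multiple of their lcm; here gcd(6, 7) = 1, so lcm(6, 7) = 6·7 = 42, so 42 ∣ N. Since 21 ∣ 42, it follows that 21 ∣ N.

Not equivalent: only (⇐) holds.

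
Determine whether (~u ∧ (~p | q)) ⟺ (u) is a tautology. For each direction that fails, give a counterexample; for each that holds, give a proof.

Neither implication holds.

Forward direction. This fails. Under q = F, u = F, p = F, the left side is true but the right side is false.

Converse. This fails. Under q = F, u = T, p = F, the left side is false but the right side is true.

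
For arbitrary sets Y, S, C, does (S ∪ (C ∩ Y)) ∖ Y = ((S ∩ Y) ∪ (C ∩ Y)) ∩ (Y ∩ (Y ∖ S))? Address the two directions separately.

Neither inclusion holds.

Forward inclusion. This inclusion fails. Take Y = ∅, S = {1}, C = ∅; then 1 ∈ (S ∪ (C ∩ Y)) ∖ Y but 1 ∉ ((S ∩ Y) ∪ (C ∩ Y)) ∩ (Y ∩ (Y ∖ S)).

Reverse inclusion. This inclusion fails. Take Y = {1}, S = ∅, C = {1}; then 1 ∈ ((S ∩ Y) ∪ (C ∩ Y)) ∩ (Y ∩ (Y ∖ S)) but 1 ∉ (S ∪ (C ∩ Y)) ∖ Y.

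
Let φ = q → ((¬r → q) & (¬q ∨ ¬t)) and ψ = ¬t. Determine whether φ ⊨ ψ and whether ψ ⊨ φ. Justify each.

Forward direction. This fails. Under q = F, t = T, r = F, the left side is true but the right side is false.

Converse. Assume the antecedent. If q is true, the antecedent forces (q = T, t = F, r = F) or (q = T, t = F, r = T), and q → ((¬r → q) & (¬q ∨ ¬t)) holds there. If q is false, q → ((¬r → q) & (¬q ∨ ¬t)) reduces to true regardless of the other variables. Either way q → ((¬r → q) & (¬q ∨ ¬t)) holds.

The forward direction fails; the converse holds.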